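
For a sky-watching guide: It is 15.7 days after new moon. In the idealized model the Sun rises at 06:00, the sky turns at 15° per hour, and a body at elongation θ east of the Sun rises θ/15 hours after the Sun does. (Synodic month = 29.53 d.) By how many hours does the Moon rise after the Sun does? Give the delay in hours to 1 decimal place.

12.8 h

The Moon has covered 15.7/29.53 of its cycle, so θ ≈ 360° × 15.7/29.53 = 191.4°.
Delay after the Sun = 191.4° / (15°/h) ≈ 12.76 h.
So the Moon rises 12.76 h after the Sun.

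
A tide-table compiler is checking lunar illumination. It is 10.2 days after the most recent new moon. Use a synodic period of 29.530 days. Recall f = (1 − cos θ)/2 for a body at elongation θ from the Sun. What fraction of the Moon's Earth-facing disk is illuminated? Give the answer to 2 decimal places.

0.78

The Moon has covered 10.2/29.530 of its cycle, so θ ≈ 360° × 10.2/29.530 = 124.3°.
With cos θ = (-0.564), the lit fraction is (1 − (-0.564))/2 ≈ 0.782.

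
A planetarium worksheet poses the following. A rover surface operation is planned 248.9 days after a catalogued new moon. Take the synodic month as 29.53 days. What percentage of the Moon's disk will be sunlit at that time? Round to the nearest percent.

95%

248.9/29.53 = 8.429 lunations, so 8 complete cycles and 12.66 d into the next.
Phase angle: θ = 360°·(12.66 d)/(29.53 d) = 154.3°.
cos 154.3° = (-0.901), so f = (1 − (-0.901))/2 = 0.951, so 95%.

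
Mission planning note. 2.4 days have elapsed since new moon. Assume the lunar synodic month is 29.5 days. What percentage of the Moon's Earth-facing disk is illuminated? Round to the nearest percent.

Phase angle: θ = 360°·(2.4 d)/(29.5 d) = 29.3°.
With cos θ = 0.872, the lit fraction is (1 − 0.872)/2 ≈ 0.064, so 6%.

6%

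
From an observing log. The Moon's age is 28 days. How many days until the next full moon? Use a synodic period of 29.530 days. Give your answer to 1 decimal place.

Full moon occurs at elongation 180°, i.e. at age 29.530 × 180/360 = 14.765 d.
This lunation's full moon (14.765 d) has passed, so add one period: 44.295 − 28 = 16.295 days.

16.3 days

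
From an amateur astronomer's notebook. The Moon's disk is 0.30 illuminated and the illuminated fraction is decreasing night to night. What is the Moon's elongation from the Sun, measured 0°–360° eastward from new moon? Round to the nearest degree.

294°

Invert f = (1 − cos θ)/2 to get cos θ = 1 − 2(0.30) = 0.400, hence θ₀ = arccos 0.400 = 66.4°.
A waning Moon lies in 180°–360°, so θ = 360° − 66.4° = 293.6°.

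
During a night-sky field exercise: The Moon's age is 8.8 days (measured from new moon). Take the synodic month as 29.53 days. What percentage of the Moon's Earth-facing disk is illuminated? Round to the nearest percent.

Phase angle: θ = 360°·(8.8 d)/(29.53 d) = 107.3°.
Illuminated fraction = (1 − cos 107.3°)/2 = (1 − (-0.297))/2 ≈ 0.649, so 65%.

65%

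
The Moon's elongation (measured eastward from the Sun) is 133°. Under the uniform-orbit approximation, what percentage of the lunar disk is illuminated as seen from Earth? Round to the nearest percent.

Half-versine of 133°: (1 − (-0.682))/2 = 0.841, i.e. 84%.

84%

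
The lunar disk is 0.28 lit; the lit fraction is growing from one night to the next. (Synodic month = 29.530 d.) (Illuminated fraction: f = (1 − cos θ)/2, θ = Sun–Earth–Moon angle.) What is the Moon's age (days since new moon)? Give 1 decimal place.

5.2 days

Invert f = (1 − cos θ)/2 to get cos θ = 1 − 2(0.28) = 0.440, hence θ₀ = arccos 0.440 = 63.9°.
The Moon is waxing (0°–180°), so θ = 63.9° directly.
Age = 29.530 × 63.9°/360° ≈ 5.24 days.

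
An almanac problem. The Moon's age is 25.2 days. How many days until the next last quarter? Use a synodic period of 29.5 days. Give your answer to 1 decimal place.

26.4 days

Last quarter occurs at elongation 270°, i.e. at age 29.5 × 270/360 = 22.125 d.
Already past this cycle's last quarter; the next is at 22.125 + 29.5 = 51.625 d, so 51.625 − 25.2 = 26.425 days.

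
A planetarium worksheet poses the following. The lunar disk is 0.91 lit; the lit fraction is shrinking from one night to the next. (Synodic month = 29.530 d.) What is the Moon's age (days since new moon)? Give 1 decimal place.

Invert f = (1 − cos θ)/2 to get cos θ = 1 − 2(0.91) = -0.820, hence θ₀ = arccos -0.820 = 145.1°.
A waning Moon lies in 180°–360°, so θ = 360° − 145.1° = 214.9°.
That fraction of the synodic month is 214.9/360 × 29.530 d ≈ 17.63 d.

17.6 days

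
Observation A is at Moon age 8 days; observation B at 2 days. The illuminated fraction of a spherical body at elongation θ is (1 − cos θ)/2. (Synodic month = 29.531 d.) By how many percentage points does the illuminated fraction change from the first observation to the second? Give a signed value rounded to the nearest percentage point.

First observation: θ = 360°·8/29.531 = 97.5°, so f = 0.565.
Second observation: θ = 24.4°, f = 0.045.
Δf = 0.045 − 0.565 = -0.521, i.e. -52 pp.

-52 pp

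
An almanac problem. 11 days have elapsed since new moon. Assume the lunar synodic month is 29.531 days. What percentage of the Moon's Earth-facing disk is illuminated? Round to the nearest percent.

85%

Elongation θ = 360° × 11/29.531 ≈ 134.1°.
Illuminated fraction = (1 − cos 134.1°)/2 = (1 − (-0.696))/2 ≈ 0.848, so 85%.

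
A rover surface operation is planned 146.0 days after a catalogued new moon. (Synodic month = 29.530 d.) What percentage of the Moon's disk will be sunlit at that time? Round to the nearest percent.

146.0/29.530 = 4.944 lunations, so 4 complete cycles and 27.88 d into the next.
The Moon has covered 27.88/29.530 of its cycle, so θ ≈ 360° × 27.88/29.530 = 339.9°.
cos 339.9° = 0.939, so f = (1 − 0.939)/2 = 0.030, so 3%.

3%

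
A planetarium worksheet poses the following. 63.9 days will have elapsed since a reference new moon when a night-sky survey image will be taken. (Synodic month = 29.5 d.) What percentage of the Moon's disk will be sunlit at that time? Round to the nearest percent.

63.9 d spans 2 complete synodic months (2 × 29.5 = 59.00 d) plus 4.90 d.
Elongation θ = 360° × 4.90/29.5 ≈ 59.8°.
Illuminated fraction = (1 − cos 59.8°)/2 = (1 − 0.503)/2 ≈ 0.248, so 25%.

25%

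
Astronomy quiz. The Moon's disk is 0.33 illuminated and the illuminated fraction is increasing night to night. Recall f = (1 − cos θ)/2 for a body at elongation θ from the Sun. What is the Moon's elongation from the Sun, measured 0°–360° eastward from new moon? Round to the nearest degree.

70°

cos θ = 1 − 2f = 0.340, giving a principal value of 70.1°.
Before full moon the principal value applies: θ = 70.1°.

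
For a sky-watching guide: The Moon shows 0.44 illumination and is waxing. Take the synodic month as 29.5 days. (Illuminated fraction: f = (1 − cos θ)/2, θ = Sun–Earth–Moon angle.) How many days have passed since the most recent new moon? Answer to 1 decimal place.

cos θ = 1 − 2f = 0.120, giving a principal value of 83.1°.
Waxing ⇒ before full, so θ = 83.1°.
At 360°/29.5 d per day, 83.1° corresponds to 6.81 days.

6.8 days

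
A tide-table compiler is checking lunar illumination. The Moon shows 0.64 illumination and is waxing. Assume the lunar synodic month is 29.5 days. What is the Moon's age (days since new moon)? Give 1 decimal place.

From f = (1 − cos θ)/2: cos θ = 1 − 2×0.64 = -0.280; arccos → 106.3°.
Waxing ⇒ before full, so θ = 106.3°.
Age = 29.5 × 106.3°/360° ≈ 8.71 days.

8.7 days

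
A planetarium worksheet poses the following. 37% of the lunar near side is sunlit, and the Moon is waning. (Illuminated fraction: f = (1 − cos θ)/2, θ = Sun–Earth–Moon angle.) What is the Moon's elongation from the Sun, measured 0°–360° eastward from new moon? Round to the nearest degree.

285°

Invert f = (1 − cos θ)/2 to get cos θ = 1 − 2(0.37) = 0.260, hence θ₀ = arccos 0.260 = 74.9°.
Since the Moon is past full (waning), take the reflex angle: θ = 360° − 74.9° = 285.1°.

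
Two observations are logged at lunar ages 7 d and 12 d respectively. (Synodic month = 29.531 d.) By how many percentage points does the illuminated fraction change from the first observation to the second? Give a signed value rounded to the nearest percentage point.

First observation: θ = 360°·7/29.531 = 85.3°, so f = 0.459.
Second observation: θ = 146.3°, f = 0.916.
Δf = 0.916 − 0.459 = +0.457, i.e. +46 pp.

+46 percentage points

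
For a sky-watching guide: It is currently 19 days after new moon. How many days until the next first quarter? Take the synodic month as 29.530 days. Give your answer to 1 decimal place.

First quarter occurs at elongation 90°, i.e. at age 29.530 × 90/360 = 7.383 d.
Already past this cycle's first quarter; the next is at 7.383 + 29.530 = 36.913 d, so 36.913 − 19 = 17.913 days.

17.9 days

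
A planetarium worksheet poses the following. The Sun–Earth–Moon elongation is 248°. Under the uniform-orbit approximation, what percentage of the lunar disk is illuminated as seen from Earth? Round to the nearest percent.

cos 248° = (-0.375), so f = (1 − (-0.375))/2 = 0.687, i.e. 69%.

69%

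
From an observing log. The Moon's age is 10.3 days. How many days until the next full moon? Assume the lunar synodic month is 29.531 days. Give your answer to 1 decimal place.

Full moon occurs at elongation 180°, i.e. at age 29.531 × 180/360 = 14.765 d.
So 4.465 days remain (14.765 − 10.3).

4.5 days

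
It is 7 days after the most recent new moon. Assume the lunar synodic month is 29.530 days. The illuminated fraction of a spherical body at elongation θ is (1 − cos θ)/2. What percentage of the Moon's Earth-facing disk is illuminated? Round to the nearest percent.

46%

The Moon has covered 7/29.530 of its cycle, so θ ≈ 360° × 7/29.530 = 85.3°.
Illuminated fraction = (1 − cos 85.3°)/2 = (1 − 0.081)/2 ≈ 0.459, so 46%.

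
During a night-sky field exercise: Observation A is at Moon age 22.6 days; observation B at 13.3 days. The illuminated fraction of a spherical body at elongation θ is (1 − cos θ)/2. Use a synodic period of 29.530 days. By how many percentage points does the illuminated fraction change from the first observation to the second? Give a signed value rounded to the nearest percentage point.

+52 pp

θ₁ = 360° × 22.6/29.530 = 275.5°, f₁ = (1 − cos θ₁)/2 = 0.452.
θ₂ = 360° × 13.3/29.530 = 162.1°, f₂ = (1 − cos θ₂)/2 = 0.976.
Change = f₂ − f₁ = +0.524 → +52 percentage points.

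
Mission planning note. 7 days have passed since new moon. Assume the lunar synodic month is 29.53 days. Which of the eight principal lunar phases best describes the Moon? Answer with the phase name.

θ ≈ 360° × 7/29.53 = 85°, which falls in the first quarter sector.

first quarter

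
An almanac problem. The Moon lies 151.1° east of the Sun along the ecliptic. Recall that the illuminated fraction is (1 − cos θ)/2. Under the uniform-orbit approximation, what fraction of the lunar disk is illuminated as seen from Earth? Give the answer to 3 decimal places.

cos 151.1° = (-0.875), so f = (1 − (-0.875))/2 = 0.938.

0.938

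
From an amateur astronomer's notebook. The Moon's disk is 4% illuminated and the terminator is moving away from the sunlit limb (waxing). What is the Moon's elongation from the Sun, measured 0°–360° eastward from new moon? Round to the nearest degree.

23°

Invert f = (1 − cos θ)/2 to get cos θ = 1 − 2(0.04) = 0.920, hence θ₀ = arccos 0.920 = 23.1°.
Before full moon the principal value applies: θ = 23.1°.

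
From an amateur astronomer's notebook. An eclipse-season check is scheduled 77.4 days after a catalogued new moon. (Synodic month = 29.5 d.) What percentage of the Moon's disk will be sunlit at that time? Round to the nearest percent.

Reduce mod P: 77.4 − 2×29.5 = 18.40 d into the current lunation.
Phase angle: θ = 360°·(18.40 d)/(29.5 d) = 224.5°.
With cos θ = (-0.713), the lit fraction is (1 − (-0.713))/2 ≈ 0.856, so 86%.

86%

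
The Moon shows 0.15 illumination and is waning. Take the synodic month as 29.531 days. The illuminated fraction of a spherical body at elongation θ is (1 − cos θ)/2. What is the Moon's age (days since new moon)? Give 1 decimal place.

Invert f = (1 − cos θ)/2 to get cos θ = 1 − 2(0.15) = 0.700, hence θ₀ = arccos 0.700 = 45.6°.
Waning ⇒ past full, so θ = 360° − 45.6° = 314.4°.
That fraction of the synodic month is 314.4/360 × 29.531 d ≈ 25.79 d.

25.8 days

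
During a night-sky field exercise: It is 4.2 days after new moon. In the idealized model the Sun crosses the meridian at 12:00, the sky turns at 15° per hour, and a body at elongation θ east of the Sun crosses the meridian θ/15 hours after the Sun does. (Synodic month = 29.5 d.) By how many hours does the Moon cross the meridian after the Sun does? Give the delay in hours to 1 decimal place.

The Moon has covered 4.2/29.5 of its cycle, so θ ≈ 360° × 4.2/29.5 = 51.3°.
At 15° of sky rotation per hour, 51.3° corresponds to a 3.42 h lag.
So the Moon crosses the meridian 3.42 h after the Sun.

3.4 h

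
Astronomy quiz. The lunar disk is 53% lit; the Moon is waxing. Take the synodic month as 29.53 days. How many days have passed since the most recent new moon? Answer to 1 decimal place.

7.7 days

Invert f = (1 − cos θ)/2 to get cos θ = 1 − 2(0.53) = -0.060, hence θ₀ = arccos -0.060 = 93.4°.
Before full moon the principal value applies: θ = 93.4°.
That fraction of the synodic month is 93.4/360 × 29.53 d ≈ 7.66 d.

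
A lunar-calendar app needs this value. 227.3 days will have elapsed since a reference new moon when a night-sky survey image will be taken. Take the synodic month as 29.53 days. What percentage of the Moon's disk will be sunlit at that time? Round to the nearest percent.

66%

Reduce mod P: 227.3 − 7×29.53 = 20.59 d into the current lunation.
Elongation θ = 360° × 20.59/29.53 ≈ 251.0°.
With cos θ = (-0.325), the lit fraction is (1 − (-0.325))/2 ≈ 0.663, so 66%.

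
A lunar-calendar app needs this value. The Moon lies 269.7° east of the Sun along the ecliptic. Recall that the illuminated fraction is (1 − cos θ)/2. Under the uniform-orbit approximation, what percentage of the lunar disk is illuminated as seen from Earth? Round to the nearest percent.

f = (1 − cos 269.7°)/2 = (1 − (-0.005))/2 ≈ 0.503, i.e. 50%.

50%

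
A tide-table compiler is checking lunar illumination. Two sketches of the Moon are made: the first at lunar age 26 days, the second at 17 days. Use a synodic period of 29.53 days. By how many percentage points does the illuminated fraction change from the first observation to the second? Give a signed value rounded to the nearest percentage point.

+81 pp

First observation: θ = 360°·26/29.53 = 317.0°, so f = 0.135.
Second observation: θ = 207.2°, f = 0.945.
Δf = 0.945 − 0.135 = +0.810, i.e. +81 pp.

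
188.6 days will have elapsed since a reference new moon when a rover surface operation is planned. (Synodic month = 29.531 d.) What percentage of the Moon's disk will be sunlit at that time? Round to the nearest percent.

188.6/29.531 = 6.387 lunations, so 6 complete cycles and 11.41 d into the next.
The Moon has covered 11.41/29.531 of its cycle, so θ ≈ 360° × 11.41/29.531 = 139.1°.
Illuminated fraction = (1 − cos 139.1°)/2 = (1 − (-0.756))/2 ≈ 0.878, so 88%.

88%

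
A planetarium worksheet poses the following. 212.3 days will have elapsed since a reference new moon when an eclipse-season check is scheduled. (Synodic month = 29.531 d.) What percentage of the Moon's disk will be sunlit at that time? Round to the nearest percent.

31%

212.3 d spans 7 complete synodic months (7 × 29.531 = 206.72 d) plus 5.58 d.
Phase angle: θ = 360°·(5.58 d)/(29.531 d) = 68.1°.
Illuminated fraction = (1 − cos 68.1°)/2 = (1 − 0.374)/2 ≈ 0.313, so 31%.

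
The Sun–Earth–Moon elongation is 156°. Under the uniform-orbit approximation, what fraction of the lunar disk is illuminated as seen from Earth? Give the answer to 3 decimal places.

0.957

f = (1 − cos 156°)/2 = (1 − (-0.914))/2 ≈ 0.957.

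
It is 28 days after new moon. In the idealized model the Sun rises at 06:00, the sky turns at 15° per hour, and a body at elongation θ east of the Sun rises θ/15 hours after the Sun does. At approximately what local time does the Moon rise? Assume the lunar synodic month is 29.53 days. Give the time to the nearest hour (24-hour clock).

The Moon has covered 28/29.53 of its cycle, so θ ≈ 360° × 28/29.53 = 341.3°.
At 15° of sky rotation per hour, 341.3° corresponds to a 22.76 h lag.
06:00 + 22.76 h ≈ 04:45 → 05:00 to the nearest hour.

05:00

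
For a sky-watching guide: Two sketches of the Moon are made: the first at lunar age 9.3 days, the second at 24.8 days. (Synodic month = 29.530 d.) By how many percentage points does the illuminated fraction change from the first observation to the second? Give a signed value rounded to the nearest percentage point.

-47 pp

θ₁ = 360° × 9.3/29.530 = 113.4°, f₁ = (1 − cos θ₁)/2 = 0.698.
θ₂ = 360° × 24.8/29.530 = 302.3°, f₂ = (1 − cos θ₂)/2 = 0.233.
Change = f₂ − f₁ = -0.466 → -47 percentage points.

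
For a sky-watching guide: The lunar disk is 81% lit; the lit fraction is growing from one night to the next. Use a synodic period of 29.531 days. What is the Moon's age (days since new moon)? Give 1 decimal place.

10.5 days

From f = (1 − cos θ)/2: cos θ = 1 − 2×0.81 = -0.620; arccos → 128.3°.
The Moon is waxing (0°–180°), so θ = 128.3° directly.
At 360°/29.531 d per day, 128.3° corresponds to 10.53 days.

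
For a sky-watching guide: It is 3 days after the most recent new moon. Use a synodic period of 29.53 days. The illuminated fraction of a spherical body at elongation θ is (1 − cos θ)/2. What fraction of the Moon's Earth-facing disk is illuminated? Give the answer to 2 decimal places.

Elongation θ = 360° × 3/29.53 ≈ 36.6°.
Illuminated fraction = (1 − cos 36.6°)/2 = (1 − 0.803)/2 ≈ 0.098.

0.10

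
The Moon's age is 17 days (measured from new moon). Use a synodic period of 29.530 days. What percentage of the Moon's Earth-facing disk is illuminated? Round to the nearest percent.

Phase angle: θ = 360°·(17 d)/(29.530 d) = 207.2°.
cos 207.2° = (-0.889), so f = (1 − (-0.889))/2 = 0.945, so 94%.

94%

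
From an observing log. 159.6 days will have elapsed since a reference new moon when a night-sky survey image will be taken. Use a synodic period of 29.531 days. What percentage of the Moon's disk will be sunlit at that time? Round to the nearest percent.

91%

Reduce mod P: 159.6 − 5×29.531 = 11.94 d into the current lunation.
Elongation θ = 360° × 11.94/29.531 ≈ 145.6°.
cos 145.6° = (-0.825), so f = (1 − (-0.825))/2 = 0.913, so 91%.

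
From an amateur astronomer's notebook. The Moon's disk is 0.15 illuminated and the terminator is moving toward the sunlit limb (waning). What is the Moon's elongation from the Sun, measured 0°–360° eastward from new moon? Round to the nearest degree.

314°

cos θ = 1 − 2f = 0.700, giving a principal value of 45.6°.
Waning ⇒ past full, so θ = 360° − 45.6° = 314.4°.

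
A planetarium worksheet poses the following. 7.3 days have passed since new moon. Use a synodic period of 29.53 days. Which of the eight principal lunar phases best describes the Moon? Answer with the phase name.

first quarter

θ ≈ 360° × 7.3/29.53 = 89°, which falls in the first quarter sector.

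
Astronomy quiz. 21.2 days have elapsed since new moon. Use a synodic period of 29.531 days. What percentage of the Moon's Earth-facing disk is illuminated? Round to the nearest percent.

60%

The Moon has covered 21.2/29.531 of its cycle, so θ ≈ 360° × 21.2/29.531 = 258.4°.
cos 258.4° = (-0.200), so f = (1 − (-0.200))/2 = 0.600, so 60%.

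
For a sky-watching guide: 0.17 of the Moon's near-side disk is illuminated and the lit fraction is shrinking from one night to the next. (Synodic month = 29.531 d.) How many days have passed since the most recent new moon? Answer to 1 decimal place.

Invert f = (1 − cos θ)/2 to get cos θ = 1 − 2(0.17) = 0.660, hence θ₀ = arccos 0.660 = 48.7°.
A waning Moon lies in 180°–360°, so θ = 360° − 48.7° = 311.3°.
That fraction of the synodic month is 311.3/360 × 29.531 d ≈ 25.54 d.

25.5 days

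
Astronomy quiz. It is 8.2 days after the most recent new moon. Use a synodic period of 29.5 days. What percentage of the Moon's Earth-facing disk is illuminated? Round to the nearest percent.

The Moon has covered 8.2/29.5 of its cycle, so θ ≈ 360° × 8.2/29.5 = 100.1°.
With cos θ = (-0.175), the lit fraction is (1 − (-0.175))/2 ≈ 0.587, so 59%.

59%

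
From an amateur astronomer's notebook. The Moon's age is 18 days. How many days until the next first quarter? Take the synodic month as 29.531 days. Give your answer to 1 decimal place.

18.9 days

First quarter occurs at elongation 90°, i.e. at age 29.531 × 90/360 = 7.383 d.
This lunation's first quarter (7.383 d) has passed, so add one period: 36.914 − 18 = 18.914 days.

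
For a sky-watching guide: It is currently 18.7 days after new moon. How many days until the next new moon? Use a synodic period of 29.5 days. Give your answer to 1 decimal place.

10.8 days

One full lunation from the last new moon is 29.5 d; remaining = 29.5 − 18.7 = 10.800 d.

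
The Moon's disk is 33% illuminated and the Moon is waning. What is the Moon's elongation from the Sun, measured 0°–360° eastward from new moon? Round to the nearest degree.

290°

Invert f = (1 − cos θ)/2 to get cos θ = 1 − 2(0.33) = 0.340, hence θ₀ = arccos 0.340 = 70.1°.
Waning ⇒ past full, so θ = 360° − 70.1° = 289.9°.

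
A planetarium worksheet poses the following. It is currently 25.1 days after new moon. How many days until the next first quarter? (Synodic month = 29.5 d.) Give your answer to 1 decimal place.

11.8 days

First quarter is 0.25 of the way through the cycle: age 0.25 × 29.5 = 7.375 d.
Already past this cycle's first quarter; the next is at 7.375 + 29.5 = 36.875 d, so 36.875 − 25.1 = 11.775 days.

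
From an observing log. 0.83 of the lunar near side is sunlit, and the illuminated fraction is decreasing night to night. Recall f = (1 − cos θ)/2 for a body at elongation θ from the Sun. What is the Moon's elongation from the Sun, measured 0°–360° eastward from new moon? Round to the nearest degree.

229°

Invert f = (1 − cos θ)/2 to get cos θ = 1 − 2(0.83) = -0.660, hence θ₀ = arccos -0.660 = 131.3°.
A waning Moon lies in 180°–360°, so θ = 360° − 131.3° = 228.7°.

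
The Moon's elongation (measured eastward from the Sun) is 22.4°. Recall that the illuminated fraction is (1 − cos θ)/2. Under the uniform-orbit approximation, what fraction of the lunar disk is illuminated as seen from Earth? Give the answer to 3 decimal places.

0.038

f = (1 − cos 22.4°)/2 = (1 − 0.925)/2 ≈ 0.038.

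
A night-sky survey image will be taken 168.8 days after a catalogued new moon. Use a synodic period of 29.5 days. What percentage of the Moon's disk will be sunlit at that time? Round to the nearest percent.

59%

Reduce mod P: 168.8 − 5×29.5 = 21.30 d into the current lunation.
Phase angle: θ = 360°·(21.30 d)/(29.5 d) = 259.9°.
Illuminated fraction = (1 − cos 259.9°)/2 = (1 − (-0.175))/2 ≈ 0.587, so 59%.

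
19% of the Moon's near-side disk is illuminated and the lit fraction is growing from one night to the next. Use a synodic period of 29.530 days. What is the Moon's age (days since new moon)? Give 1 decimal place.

4.2 days

cos θ = 1 − 2f = 0.620, giving a principal value of 51.7°.
The Moon is waxing (0°–180°), so θ = 51.7° directly.
That fraction of the synodic month is 51.7/360 × 29.530 d ≈ 4.24 d.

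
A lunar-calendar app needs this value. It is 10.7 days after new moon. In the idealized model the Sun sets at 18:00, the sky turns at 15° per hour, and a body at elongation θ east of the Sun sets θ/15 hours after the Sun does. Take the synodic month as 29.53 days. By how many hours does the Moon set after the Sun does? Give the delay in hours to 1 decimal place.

8.7 h

The Moon has covered 10.7/29.53 of its cycle, so θ ≈ 360° × 10.7/29.53 = 130.4°.
Delay after the Sun = 130.4° / (15°/h) ≈ 8.70 h.
So the Moon sets 8.70 h after the Sun.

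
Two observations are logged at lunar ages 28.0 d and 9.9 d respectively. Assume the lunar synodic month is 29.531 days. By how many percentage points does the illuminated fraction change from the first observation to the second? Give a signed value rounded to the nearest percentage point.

First observation: θ = 360°·28.0/29.531 = 341.3°, so f = 0.026.
Second observation: θ = 120.7°, f = 0.755.
Δf = 0.755 − 0.026 = +0.729, i.e. +73 pp.

+73 percentage points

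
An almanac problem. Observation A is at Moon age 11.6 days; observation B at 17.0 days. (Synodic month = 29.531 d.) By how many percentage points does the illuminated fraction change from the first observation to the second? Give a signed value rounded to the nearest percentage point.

First observation: θ = 360°·11.6/29.531 = 141.4°, so f = 0.891.
Second observation: θ = 207.2°, f = 0.945.
Δf = 0.945 − 0.891 = +0.054, i.e. +5 pp.

+5 pp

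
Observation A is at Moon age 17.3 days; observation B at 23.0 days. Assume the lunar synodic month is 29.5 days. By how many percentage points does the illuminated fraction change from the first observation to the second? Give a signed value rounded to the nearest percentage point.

-52 percentage points

θ₁ = 360° × 17.3/29.5 = 211.1°, f₁ = (1 − cos θ₁)/2 = 0.928.
θ₂ = 360° × 23.0/29.5 = 280.7°, f₂ = (1 − cos θ₂)/2 = 0.407.
Change = f₂ − f₁ = -0.521 → -52 percentage points.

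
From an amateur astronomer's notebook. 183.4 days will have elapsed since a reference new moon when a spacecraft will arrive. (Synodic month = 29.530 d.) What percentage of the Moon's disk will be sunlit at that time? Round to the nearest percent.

38%

183.4 d spans 6 complete synodic months (6 × 29.530 = 177.18 d) plus 6.22 d.
Phase angle: θ = 360°·(6.22 d)/(29.530 d) = 75.8°.
With cos θ = 0.245, the lit fraction is (1 − 0.245)/2 ≈ 0.378, so 38%.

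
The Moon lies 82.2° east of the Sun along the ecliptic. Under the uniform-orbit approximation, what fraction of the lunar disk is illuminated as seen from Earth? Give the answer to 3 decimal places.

cos 82.2° = 0.136, so f = (1 − 0.136)/2 = 0.432.

0.432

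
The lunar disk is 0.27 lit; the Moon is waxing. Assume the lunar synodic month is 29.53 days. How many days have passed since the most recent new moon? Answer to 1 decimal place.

From f = (1 − cos θ)/2: cos θ = 1 − 2×0.27 = 0.460; arccos → 62.6°.
Waxing ⇒ before full, so θ = 62.6°.
At 360°/29.53 d per day, 62.6° corresponds to 5.14 days.

5.1 days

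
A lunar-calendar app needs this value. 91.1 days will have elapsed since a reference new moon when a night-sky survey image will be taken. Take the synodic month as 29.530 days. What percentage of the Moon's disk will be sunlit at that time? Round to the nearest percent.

7%

91.1 d spans 3 complete synodic months (3 × 29.530 = 88.59 d) plus 2.51 d.
Elongation θ = 360° × 2.51/29.530 ≈ 30.6°.
cos 30.6° = 0.861, so f = (1 − 0.861)/2 = 0.070, so 7%.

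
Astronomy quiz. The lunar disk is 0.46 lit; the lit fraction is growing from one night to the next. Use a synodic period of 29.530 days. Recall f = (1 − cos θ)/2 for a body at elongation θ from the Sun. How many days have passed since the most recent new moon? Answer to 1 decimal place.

7.0 days

Invert f = (1 − cos θ)/2 to get cos θ = 1 − 2(0.46) = 0.080, hence θ₀ = arccos 0.080 = 85.4°.
Waxing ⇒ before full, so θ = 85.4°.
Age = 29.530 × 85.4°/360° ≈ 7.01 days.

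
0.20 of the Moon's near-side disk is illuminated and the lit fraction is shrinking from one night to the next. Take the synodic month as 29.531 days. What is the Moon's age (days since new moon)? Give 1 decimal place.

25.2 days

cos θ = 1 − 2f = 0.600, giving a principal value of 53.1°.
Waning ⇒ past full, so θ = 360° − 53.1° = 306.9°.
Age = 29.531 × 306.9°/360° ≈ 25.17 days.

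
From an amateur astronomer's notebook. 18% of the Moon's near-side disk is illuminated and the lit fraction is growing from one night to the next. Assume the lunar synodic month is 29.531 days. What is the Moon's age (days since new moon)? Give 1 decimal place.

From f = (1 − cos θ)/2: cos θ = 1 − 2×0.18 = 0.640; arccos → 50.2°.
Waxing ⇒ before full, so θ = 50.2°.
At 360°/29.531 d per day, 50.2° corresponds to 4.12 days.

4.1 days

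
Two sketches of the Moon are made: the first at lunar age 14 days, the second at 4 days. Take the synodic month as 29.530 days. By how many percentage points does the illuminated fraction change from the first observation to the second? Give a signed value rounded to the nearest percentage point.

-82 pp

First observation: θ = 360°·14/29.530 = 170.7°, so f = 0.993.
Second observation: θ = 48.8°, f = 0.170.
Δf = 0.170 − 0.993 = -0.823, i.e. -82 pp.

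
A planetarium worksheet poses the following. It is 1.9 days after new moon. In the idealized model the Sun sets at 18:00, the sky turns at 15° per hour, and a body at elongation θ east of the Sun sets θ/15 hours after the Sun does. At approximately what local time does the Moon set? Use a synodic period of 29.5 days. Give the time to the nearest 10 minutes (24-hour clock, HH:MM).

Elongation θ = 360° × 1.9/29.5 ≈ 23.2°.
At 15° of sky rotation per hour, 23.2° corresponds to a 1.55 h lag.
18:00 + 1.546 h ≈ 19:33 → 19:30 to the nearest ten minutes.

19:30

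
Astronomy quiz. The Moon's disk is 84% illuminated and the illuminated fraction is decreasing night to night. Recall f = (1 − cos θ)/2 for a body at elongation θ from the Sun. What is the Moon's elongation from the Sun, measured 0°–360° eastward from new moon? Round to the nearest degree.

227°

From f = (1 − cos θ)/2: cos θ = 1 − 2×0.84 = -0.680; arccos → 132.8°.
Waning ⇒ past full, so θ = 360° − 132.8° = 227.2°.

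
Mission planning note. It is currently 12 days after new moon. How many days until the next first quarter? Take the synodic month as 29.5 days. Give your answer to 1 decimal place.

24.9 days

First quarter occurs at elongation 90°, i.e. at age 29.5 × 90/360 = 7.375 d.
Already past this cycle's first quarter; the next is at 7.375 + 29.5 = 36.875 d, so 36.875 − 12 = 24.875 days.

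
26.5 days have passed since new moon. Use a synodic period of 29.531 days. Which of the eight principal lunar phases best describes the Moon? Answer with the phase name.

θ ≈ 360° × 26.5/29.531 = 323°, which falls in the waning crescent sector.

waning crescent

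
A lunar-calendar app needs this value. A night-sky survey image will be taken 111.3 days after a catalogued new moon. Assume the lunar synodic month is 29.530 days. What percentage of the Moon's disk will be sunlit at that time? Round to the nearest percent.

44%

Reduce mod P: 111.3 − 3×29.530 = 22.71 d into the current lunation.
Phase angle: θ = 360°·(22.71 d)/(29.530 d) = 276.9°.
Illuminated fraction = (1 − cos 276.9°)/2 = (1 − 0.119)/2 ≈ 0.440, so 44%.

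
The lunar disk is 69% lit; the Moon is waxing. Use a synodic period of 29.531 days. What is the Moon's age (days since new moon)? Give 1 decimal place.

9.2 days

From f = (1 − cos θ)/2: cos θ = 1 − 2×0.69 = -0.380; arccos → 112.3°.
The Moon is waxing (0°–180°), so θ = 112.3° directly.
That fraction of the synodic month is 112.3/360 × 29.531 d ≈ 9.21 d.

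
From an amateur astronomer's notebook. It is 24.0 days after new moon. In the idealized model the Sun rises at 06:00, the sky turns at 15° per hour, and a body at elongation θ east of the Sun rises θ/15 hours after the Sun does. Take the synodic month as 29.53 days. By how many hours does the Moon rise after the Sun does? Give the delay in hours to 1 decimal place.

The Moon has covered 24.0/29.53 of its cycle, so θ ≈ 360° × 24.0/29.53 = 292.6°.
Delay after the Sun = 292.6° / (15°/h) ≈ 19.51 h.
So the Moon rises 19.51 h after the Sun.

19.5 h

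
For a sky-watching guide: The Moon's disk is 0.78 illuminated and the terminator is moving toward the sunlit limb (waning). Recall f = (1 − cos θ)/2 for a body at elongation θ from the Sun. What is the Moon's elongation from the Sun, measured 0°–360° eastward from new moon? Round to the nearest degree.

236°

Invert f = (1 − cos θ)/2 to get cos θ = 1 − 2(0.78) = -0.560, hence θ₀ = arccos -0.560 = 124.1°.
Waning ⇒ past full, so θ = 360° − 124.1° = 235.9°.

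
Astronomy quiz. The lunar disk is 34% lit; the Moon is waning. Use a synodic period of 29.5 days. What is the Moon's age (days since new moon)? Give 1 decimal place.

23.7 days

cos θ = 1 − 2f = 0.320, giving a principal value of 71.3°.
Waning ⇒ past full, so θ = 360° − 71.3° = 288.7°.
That fraction of the synodic month is 288.7/360 × 29.5 d ≈ 23.65 d.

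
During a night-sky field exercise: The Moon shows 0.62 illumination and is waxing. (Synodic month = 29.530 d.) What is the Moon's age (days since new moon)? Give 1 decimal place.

8.5 days

cos θ = 1 − 2f = -0.240, giving a principal value of 103.9°.
Before full moon the principal value applies: θ = 103.9°.
At 360°/29.530 d per day, 103.9° corresponds to 8.52 days.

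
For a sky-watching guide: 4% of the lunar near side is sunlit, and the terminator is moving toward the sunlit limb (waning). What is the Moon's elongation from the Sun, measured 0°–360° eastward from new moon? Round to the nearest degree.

337°

Invert f = (1 − cos θ)/2 to get cos θ = 1 − 2(0.04) = 0.920, hence θ₀ = arccos 0.920 = 23.1°.
Waning ⇒ past full, so θ = 360° − 23.1° = 336.9°.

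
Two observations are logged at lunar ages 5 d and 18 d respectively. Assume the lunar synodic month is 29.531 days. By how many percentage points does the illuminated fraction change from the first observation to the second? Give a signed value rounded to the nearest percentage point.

+63 percentage points

First observation: θ = 360°·5/29.531 = 61.0°, so f = 0.257.
Second observation: θ = 219.4°, f = 0.886.
Δf = 0.886 − 0.257 = +0.629, i.e. +63 pp.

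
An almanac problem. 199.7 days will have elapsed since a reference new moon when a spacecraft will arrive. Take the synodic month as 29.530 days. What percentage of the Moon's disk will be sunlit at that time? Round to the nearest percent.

199.7/29.530 = 6.763 lunations, so 6 complete cycles and 22.52 d into the next.
Phase angle: θ = 360°·(22.52 d)/(29.530 d) = 274.5°.
With cos θ = 0.079, the lit fraction is (1 − 0.079)/2 ≈ 0.460, so 46%.

46%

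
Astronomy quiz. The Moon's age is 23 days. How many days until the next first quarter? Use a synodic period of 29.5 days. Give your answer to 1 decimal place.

First quarter is 0.25 of the way through the cycle: age 0.25 × 29.5 = 7.375 d.
This lunation's first quarter (7.375 d) has passed, so add one period: 36.875 − 23 = 13.875 days.

13.9 days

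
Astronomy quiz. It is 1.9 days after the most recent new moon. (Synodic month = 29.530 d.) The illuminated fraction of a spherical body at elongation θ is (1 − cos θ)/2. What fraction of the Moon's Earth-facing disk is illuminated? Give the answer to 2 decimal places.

Elongation θ = 360° × 1.9/29.530 ≈ 23.2°.
cos 23.2° = 0.919, so f = (1 − 0.919)/2 = 0.040.

0.04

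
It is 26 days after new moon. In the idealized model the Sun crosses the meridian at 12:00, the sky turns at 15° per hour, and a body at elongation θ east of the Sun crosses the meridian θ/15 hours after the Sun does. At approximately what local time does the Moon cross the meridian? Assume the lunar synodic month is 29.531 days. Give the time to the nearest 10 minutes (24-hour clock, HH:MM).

09:10

Elongation θ = 360° × 26/29.531 ≈ 317.0°.
At 15° of sky rotation per hour, 317.0° corresponds to a 21.13 h lag.
12:00 + 21.130 h ≈ 09:08 → 09:10 to the nearest ten minutes.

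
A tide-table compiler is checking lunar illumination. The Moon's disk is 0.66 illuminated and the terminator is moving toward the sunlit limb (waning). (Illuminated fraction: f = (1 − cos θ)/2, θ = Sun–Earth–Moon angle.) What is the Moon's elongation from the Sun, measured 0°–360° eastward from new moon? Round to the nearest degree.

Invert f = (1 − cos θ)/2 to get cos θ = 1 − 2(0.66) = -0.320, hence θ₀ = arccos -0.320 = 108.7°.
Waning ⇒ past full, so θ = 360° − 108.7° = 251.3°.

251°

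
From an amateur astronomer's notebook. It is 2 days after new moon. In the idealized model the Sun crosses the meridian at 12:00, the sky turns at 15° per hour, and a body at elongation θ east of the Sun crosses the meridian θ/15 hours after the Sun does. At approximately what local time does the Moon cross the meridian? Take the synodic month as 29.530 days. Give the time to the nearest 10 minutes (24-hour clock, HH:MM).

13:40

The Moon has covered 2/29.530 of its cycle, so θ ≈ 360° × 2/29.530 = 24.4°.
Delay after the Sun = 24.4° / (15°/h) ≈ 1.63 h.
12:00 + 1.625 h ≈ 13:38 → 13:40 to the nearest ten minutes.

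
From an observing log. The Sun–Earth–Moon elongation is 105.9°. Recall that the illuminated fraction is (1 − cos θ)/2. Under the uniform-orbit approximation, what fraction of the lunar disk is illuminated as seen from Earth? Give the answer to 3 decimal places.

cos 105.9° = (-0.274), so f = (1 − (-0.274))/2 = 0.637.

0.637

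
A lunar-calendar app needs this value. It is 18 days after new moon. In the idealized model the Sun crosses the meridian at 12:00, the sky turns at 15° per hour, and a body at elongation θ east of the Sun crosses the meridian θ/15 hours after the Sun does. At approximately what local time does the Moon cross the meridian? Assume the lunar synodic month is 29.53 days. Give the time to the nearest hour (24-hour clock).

03:00

The Moon has covered 18/29.53 of its cycle, so θ ≈ 360° × 18/29.53 = 219.4°.
The Moon trails the Sun by θ/15 = 219.4/15 ≈ 14.63 hours.
12:00 + 14.63 h ≈ 02:38 → 03:00 to the nearest hour.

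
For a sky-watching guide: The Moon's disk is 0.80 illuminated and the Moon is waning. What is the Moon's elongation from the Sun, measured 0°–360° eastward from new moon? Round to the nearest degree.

233°

cos θ = 1 − 2f = -0.600, giving a principal value of 126.9°.
Waning ⇒ past full, so θ = 360° − 126.9° = 233.1°.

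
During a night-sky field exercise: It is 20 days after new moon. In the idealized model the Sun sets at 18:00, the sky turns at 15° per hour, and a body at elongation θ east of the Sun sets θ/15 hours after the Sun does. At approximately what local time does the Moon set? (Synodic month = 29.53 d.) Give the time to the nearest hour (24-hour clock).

Phase angle: θ = 360°·(20 d)/(29.53 d) = 243.8°.
The Moon trails the Sun by θ/15 = 243.8/15 ≈ 16.25 hours.
18:00 + 16.25 h ≈ 10:15 → 10:00 to the nearest hour.

10:00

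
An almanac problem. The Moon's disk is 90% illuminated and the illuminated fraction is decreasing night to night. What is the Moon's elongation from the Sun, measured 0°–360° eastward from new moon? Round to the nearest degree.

From f = (1 − cos θ)/2: cos θ = 1 − 2×0.90 = -0.800; arccos → 143.1°.
Since the Moon is past full (waning), take the reflex angle: θ = 360° − 143.1° = 216.9°.

217°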